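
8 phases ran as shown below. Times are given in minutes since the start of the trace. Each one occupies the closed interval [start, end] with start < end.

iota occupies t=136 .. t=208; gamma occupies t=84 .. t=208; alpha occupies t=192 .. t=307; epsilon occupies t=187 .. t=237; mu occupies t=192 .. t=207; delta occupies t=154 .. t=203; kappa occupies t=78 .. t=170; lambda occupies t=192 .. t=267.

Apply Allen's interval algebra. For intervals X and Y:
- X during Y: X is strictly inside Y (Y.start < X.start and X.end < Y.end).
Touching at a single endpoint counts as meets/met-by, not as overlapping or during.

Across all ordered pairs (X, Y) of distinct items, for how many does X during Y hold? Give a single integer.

5

Checking all 56 ordered pairs for relation 'during'; matching pairs in alphabetical order:
(delta, gamma): delta during gamma ✓
(delta, iota): delta during iota ✓
(mu, epsilon): mu during epsilon ✓
(mu, gamma): mu during gamma ✓
(mu, iota): mu during iota ✓
Count: 5.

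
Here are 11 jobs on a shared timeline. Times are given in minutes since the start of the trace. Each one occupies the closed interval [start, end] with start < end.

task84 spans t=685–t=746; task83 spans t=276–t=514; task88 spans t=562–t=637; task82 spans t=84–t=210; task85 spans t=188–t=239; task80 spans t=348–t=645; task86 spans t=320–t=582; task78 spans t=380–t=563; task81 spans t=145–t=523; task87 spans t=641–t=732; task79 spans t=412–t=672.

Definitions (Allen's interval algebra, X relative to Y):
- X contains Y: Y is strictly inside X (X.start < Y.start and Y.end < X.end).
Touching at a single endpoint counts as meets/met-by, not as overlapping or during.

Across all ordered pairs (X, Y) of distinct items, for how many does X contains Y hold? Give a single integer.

Checking all 110 ordered pairs for relation 'contains'; matching pairs in alphabetical order:
(task79, task88): task79 contains task88 ✓
(task80, task78): task80 contains task78 ✓
(task80, task88): task80 contains task88 ✓
(task81, task83): task81 contains task83 ✓
(task81, task85): task81 contains task85 ✓
(task86, task78): task86 contains task78 ✓
Count: 6.

6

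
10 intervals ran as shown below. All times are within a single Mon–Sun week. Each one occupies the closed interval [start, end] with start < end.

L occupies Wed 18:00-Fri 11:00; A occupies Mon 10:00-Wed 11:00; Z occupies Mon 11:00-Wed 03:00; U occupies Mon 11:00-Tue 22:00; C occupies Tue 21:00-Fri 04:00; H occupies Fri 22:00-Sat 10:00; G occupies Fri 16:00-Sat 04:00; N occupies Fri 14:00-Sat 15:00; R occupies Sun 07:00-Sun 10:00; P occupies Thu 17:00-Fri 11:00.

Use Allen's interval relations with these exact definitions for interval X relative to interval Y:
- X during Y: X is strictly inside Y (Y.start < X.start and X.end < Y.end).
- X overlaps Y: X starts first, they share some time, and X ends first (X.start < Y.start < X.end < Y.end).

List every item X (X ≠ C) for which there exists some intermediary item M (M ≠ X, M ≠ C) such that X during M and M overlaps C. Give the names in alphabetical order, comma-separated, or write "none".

Target C = [Tue 21:00, Fri 04:00].
Intermediaries M with M overlaps C: A, U, Z.
Via A — items with X during A: U, Z.
Via U — items with X during U: none.
Via Z — items with X during Z: none.
Union: U, Z.

U, Z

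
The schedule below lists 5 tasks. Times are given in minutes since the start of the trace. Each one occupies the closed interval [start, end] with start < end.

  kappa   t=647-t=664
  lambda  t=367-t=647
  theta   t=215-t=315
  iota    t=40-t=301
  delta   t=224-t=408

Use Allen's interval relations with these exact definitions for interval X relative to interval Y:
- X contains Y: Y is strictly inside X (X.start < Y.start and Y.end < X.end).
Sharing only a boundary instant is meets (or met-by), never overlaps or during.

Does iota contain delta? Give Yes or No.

iota = [t=40, t=301], delta = [t=224, t=408].
Actual relation of iota to delta: overlaps.
Asked whether 'contains' holds → No.

No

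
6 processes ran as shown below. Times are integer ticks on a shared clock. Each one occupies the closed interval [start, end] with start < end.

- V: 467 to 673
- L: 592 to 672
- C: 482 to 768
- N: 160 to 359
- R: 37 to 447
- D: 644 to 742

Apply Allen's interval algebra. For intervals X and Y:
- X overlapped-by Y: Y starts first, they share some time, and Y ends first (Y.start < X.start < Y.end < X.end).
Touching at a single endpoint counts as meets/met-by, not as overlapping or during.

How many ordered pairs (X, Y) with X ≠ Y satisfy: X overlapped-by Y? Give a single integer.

Checking all 30 ordered pairs for relation 'overlapped-by'; matching pairs in alphabetical order:
(C, V): C overlapped-by V ✓
(D, L): D overlapped-by L ✓
(D, V): D overlapped-by V ✓
Count: 3.

3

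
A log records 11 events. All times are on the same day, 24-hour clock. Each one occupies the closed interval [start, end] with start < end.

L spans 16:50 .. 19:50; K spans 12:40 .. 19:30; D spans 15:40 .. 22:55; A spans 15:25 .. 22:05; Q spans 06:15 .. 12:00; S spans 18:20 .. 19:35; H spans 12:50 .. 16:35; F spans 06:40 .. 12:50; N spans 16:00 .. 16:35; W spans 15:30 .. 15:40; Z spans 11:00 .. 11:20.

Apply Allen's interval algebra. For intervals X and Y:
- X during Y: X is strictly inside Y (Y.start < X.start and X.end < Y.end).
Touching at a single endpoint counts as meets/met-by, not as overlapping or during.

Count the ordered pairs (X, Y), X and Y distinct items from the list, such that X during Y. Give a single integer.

Checking all 110 ordered pairs for relation 'during'; matching pairs in alphabetical order:
(H, K): H during K ✓
(L, A): L during A ✓
(L, D): L during D ✓
(N, A): N during A ✓
(N, D): N during D ✓
(N, K): N during K ✓
(S, A): S during A ✓
(S, D): S during D ✓
(S, L): S during L ✓
(W, A): W during A ✓
(W, H): W during H ✓
(W, K): W during K ✓
(Z, F): Z during F ✓
(Z, Q): Z during Q ✓
Count: 14.

14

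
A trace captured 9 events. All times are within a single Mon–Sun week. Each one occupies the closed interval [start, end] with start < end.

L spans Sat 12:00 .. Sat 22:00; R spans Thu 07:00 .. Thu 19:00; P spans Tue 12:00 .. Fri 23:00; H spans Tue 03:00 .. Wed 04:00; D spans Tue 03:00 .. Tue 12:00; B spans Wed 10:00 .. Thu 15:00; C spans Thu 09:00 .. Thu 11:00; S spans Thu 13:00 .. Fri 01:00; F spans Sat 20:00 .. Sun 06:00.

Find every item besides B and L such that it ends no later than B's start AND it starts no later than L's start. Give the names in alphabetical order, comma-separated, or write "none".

D, H

Conditions: its end is no later than B's start (X.end <= Wed 10:00) AND its start is no later than L's start (X.start <= Sat 12:00).
C: end Thu 11:00 <= Wed 10:00? ✗; start Thu 09:00 <= Sat 12:00? ✓ → no.
D: end Tue 12:00 <= Wed 10:00? ✓; start Tue 03:00 <= Sat 12:00? ✓ → yes.
F: end Sun 06:00 <= Wed 10:00? ✗; start Sat 20:00 <= Sat 12:00? ✗ → no.
H: end Wed 04:00 <= Wed 10:00? ✓; start Tue 03:00 <= Sat 12:00? ✓ → yes.
P: end Fri 23:00 <= Wed 10:00? ✗; start Tue 12:00 <= Sat 12:00? ✓ → no.
R: end Thu 19:00 <= Wed 10:00? ✗; start Thu 07:00 <= Sat 12:00? ✓ → no.
S: end Fri 01:00 <= Wed 10:00? ✗; start Thu 13:00 <= Sat 12:00? ✓ → no.
Result: D, H.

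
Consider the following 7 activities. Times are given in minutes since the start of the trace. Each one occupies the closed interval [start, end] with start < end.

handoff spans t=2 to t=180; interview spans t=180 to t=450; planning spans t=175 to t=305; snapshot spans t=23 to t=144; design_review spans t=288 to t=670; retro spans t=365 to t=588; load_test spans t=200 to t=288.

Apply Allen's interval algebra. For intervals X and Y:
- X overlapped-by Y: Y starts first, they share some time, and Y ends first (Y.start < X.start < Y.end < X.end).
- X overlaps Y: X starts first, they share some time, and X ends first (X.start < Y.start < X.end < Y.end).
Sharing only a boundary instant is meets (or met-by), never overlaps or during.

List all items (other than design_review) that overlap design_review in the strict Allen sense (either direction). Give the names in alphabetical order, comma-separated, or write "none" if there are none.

Target design_review = [t=288, t=670].
handoff [t=2, t=180] → before → no.
interview [t=180, t=450] → overlaps → yes.
load_test [t=200, t=288] → meets → no.
planning [t=175, t=305] → overlaps → yes.
retro [t=365, t=588] → during → no.
snapshot [t=23, t=144] → before → no.
Result: interview, planning.

interview, planning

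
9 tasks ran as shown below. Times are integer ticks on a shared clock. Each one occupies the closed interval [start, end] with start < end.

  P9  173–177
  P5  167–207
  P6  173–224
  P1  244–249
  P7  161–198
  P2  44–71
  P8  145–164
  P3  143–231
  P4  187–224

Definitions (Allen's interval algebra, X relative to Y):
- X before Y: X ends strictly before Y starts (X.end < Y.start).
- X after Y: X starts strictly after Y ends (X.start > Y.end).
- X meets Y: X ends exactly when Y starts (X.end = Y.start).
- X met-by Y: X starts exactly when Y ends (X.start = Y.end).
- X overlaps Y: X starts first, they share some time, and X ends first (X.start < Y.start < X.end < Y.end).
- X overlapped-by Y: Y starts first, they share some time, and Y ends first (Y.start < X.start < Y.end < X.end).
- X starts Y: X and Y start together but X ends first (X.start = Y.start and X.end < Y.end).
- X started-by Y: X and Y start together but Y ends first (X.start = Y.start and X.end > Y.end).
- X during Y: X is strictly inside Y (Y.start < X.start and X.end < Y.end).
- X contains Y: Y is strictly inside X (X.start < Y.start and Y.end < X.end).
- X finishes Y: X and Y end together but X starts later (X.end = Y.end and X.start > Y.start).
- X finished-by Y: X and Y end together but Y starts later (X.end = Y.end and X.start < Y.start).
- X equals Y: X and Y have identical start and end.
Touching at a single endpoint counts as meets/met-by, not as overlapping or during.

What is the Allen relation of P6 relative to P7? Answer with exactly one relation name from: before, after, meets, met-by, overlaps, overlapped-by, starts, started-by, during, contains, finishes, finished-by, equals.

P6 = [173, 224]; P7 = [161, 198].
Compare endpoints: P6.start > P7.start, P6.start < P7.end, P6.end > P7.start, P6.end > P7.end.
That pattern is 'overlapped-by'.

overlapped-by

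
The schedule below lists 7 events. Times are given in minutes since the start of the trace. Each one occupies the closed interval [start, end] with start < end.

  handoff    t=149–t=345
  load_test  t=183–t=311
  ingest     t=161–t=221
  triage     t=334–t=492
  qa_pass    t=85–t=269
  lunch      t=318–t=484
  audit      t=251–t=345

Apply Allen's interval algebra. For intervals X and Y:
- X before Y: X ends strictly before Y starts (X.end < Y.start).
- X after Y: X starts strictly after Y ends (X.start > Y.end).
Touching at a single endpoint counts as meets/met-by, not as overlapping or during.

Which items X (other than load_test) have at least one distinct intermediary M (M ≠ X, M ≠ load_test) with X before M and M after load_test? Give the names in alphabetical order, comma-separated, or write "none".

Target load_test = [t=183, t=311].
Intermediaries M with M after load_test: lunch, triage.
Via lunch — items with X before lunch: ingest, qa_pass.
Via triage — items with X before triage: ingest, qa_pass.
Union: ingest, qa_pass.

ingest, qa_pass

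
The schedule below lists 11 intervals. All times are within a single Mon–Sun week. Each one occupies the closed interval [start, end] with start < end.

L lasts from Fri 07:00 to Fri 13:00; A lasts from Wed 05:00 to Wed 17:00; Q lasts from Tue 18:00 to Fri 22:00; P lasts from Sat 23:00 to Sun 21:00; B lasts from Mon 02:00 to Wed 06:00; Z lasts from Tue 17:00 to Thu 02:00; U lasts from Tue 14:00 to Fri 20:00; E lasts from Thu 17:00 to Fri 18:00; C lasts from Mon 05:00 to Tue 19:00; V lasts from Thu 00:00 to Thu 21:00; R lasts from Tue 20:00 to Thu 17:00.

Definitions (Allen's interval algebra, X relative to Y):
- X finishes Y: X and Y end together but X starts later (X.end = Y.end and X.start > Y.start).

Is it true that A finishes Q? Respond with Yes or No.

A = [Wed 05:00, Wed 17:00], Q = [Tue 18:00, Fri 22:00].
Actual relation of A to Q: during.
Asked whether 'finishes' holds → No.

No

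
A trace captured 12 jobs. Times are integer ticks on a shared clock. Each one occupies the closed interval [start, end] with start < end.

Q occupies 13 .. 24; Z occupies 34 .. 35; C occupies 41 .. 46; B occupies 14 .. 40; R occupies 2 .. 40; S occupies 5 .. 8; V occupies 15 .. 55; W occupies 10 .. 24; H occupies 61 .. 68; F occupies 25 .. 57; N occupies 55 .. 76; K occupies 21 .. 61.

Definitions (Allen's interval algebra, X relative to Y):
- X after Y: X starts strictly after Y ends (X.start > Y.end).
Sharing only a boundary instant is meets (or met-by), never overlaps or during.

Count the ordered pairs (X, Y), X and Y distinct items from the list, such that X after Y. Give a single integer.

Checking all 132 ordered pairs for relation 'after'; matching pairs in alphabetical order:
(B, S): B after S ✓
(C, B): C after B ✓
(C, Q): C after Q ✓
(C, R): C after R ✓
(C, S): C after S ✓
(C, W): C after W ✓
(C, Z): C after Z ✓
(F, Q): F after Q ✓
(F, S): F after S ✓
(F, W): F after W ✓
(H, B): H after B ✓
(H, C): H after C ✓
(H, F): H after F ✓
(H, Q): H after Q ✓
(H, R): H after R ✓
(H, S): H after S ✓
(H, V): H after V ✓
(H, W): H after W ✓
(H, Z): H after Z ✓
(K, S): K after S ✓
(N, B): N after B ✓
(N, C): N after C ✓
(N, Q): N after Q ✓
(N, R): N after R ✓
... plus 9 further pairs not listed.
Count: 33.

33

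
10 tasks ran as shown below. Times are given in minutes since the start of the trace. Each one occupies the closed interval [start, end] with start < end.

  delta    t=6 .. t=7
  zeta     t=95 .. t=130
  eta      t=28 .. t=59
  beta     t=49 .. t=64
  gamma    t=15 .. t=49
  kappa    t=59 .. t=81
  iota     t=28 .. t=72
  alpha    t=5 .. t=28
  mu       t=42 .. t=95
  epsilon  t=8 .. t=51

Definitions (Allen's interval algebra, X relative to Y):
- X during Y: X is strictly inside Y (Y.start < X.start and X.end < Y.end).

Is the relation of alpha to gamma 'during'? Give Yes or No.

No

alpha = [t=5, t=28], gamma = [t=15, t=49].
Actual relation of alpha to gamma: overlaps.
Asked whether 'during' holds → No.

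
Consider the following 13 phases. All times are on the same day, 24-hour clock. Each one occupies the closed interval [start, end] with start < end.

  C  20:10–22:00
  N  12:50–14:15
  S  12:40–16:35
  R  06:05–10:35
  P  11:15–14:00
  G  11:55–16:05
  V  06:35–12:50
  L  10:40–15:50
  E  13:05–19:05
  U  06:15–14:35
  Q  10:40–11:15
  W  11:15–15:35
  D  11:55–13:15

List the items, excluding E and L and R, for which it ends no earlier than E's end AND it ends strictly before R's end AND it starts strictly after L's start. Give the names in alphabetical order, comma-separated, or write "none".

Conditions: its end is no earlier than E's end (X.end >= 19:05) AND its end is strictly before R's end (X.end < 10:35) AND its start is strictly after L's start (X.start > 10:40).
C: end 22:00 >= 19:05? ✓; end 22:00 < 10:35? ✗; start 20:10 > 10:40? ✓ → no.
D: end 13:15 >= 19:05? ✗; end 13:15 < 10:35? ✗; start 11:55 > 10:40? ✓ → no.
G: end 16:05 >= 19:05? ✗; end 16:05 < 10:35? ✗; start 11:55 > 10:40? ✓ → no.
N: end 14:15 >= 19:05? ✗; end 14:15 < 10:35? ✗; start 12:50 > 10:40? ✓ → no.
P: end 14:00 >= 19:05? ✗; end 14:00 < 10:35? ✗; start 11:15 > 10:40? ✓ → no.
Q: end 11:15 >= 19:05? ✗; end 11:15 < 10:35? ✗; start 10:40 > 10:40? ✗ → no.
S: end 16:35 >= 19:05? ✗; end 16:35 < 10:35? ✗; start 12:40 > 10:40? ✓ → no.
U: end 14:35 >= 19:05? ✗; end 14:35 < 10:35? ✗; start 06:15 > 10:40? ✗ → no.
V: end 12:50 >= 19:05? ✗; end 12:50 < 10:35? ✗; start 06:35 > 10:40? ✗ → no.
W: end 15:35 >= 19:05? ✗; end 15:35 < 10:35? ✗; start 11:15 > 10:40? ✓ → no.
Result: none.

none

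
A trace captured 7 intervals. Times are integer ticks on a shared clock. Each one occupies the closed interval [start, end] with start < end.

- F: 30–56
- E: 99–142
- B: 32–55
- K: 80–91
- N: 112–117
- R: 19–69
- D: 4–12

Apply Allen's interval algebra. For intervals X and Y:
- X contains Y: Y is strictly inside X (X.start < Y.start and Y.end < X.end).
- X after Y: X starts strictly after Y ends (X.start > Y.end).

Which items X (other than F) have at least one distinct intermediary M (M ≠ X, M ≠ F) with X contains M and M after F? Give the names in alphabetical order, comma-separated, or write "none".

Target F = [30, 56].
Intermediaries M with M after F: E, K, N.
Via E — items with X contains E: none.
Via K — items with X contains K: none.
Via N — items with X contains N: E.
Union: E.

E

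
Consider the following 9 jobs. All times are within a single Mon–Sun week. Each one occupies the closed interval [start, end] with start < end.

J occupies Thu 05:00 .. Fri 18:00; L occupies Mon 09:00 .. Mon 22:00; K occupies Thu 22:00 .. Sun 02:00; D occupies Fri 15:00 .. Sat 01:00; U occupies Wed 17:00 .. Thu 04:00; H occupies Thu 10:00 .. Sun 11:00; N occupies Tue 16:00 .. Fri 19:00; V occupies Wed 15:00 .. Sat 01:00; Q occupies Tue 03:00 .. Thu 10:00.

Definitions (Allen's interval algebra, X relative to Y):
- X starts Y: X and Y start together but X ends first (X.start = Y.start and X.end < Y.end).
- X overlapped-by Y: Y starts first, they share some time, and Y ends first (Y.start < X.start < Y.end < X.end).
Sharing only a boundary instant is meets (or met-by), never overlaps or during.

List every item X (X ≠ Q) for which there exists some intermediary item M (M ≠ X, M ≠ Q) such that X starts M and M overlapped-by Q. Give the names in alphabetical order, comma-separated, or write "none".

none

Target Q = [Tue 03:00, Thu 10:00].
Intermediaries M with M overlapped-by Q: J, N, V.
Via J — items with X starts J: none.
Via N — items with X starts N: none.
Via V — items with X starts V: none.
Union: none.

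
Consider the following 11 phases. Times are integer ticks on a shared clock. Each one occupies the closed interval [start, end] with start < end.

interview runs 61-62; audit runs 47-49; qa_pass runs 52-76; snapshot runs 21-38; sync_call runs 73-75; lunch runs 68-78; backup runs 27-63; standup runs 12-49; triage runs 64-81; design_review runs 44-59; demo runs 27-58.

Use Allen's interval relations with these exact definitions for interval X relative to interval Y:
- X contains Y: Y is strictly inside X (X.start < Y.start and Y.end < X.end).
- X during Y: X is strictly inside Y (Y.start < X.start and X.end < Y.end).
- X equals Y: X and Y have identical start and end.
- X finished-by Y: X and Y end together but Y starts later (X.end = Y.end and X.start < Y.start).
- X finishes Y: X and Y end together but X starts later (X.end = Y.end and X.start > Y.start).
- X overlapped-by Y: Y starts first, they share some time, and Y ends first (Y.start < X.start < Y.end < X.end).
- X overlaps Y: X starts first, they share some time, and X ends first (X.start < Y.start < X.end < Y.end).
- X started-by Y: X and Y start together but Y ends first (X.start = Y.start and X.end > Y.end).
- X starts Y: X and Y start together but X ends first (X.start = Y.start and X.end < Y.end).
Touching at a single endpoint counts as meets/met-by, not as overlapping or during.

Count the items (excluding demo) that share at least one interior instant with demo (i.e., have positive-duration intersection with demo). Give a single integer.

6

Target demo = [27, 58].
audit [47, 49] → during → counts.
backup [27, 63] → started-by → counts.
design_review [44, 59] → overlapped-by → counts.
interview [61, 62] → after → no.
lunch [68, 78] → after → no.
qa_pass [52, 76] → overlapped-by → counts.
snapshot [21, 38] → overlaps → counts.
standup [12, 49] → overlaps → counts.
sync_call [73, 75] → after → no.
triage [64, 81] → after → no.
Total: 6.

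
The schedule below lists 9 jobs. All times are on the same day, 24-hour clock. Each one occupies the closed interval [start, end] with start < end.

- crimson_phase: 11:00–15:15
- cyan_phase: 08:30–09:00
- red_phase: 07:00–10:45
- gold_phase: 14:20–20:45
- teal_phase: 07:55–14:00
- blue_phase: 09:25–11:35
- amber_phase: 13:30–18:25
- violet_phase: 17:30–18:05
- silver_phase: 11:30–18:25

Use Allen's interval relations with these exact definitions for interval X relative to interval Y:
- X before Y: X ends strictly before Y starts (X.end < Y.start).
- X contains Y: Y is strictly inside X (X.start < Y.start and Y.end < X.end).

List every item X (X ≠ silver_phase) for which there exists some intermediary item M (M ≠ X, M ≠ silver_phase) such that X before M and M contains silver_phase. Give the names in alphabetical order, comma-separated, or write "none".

Target silver_phase = [11:30, 18:25].
Intermediaries M with M contains silver_phase: none.
Union: none.

none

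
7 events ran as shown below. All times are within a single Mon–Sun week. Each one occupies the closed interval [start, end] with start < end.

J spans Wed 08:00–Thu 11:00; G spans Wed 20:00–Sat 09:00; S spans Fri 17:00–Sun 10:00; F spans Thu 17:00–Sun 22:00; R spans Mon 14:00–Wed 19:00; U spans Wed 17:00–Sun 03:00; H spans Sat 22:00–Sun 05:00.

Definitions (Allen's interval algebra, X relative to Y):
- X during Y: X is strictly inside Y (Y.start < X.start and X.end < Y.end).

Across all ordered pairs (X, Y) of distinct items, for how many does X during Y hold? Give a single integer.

4

Checking all 42 ordered pairs for relation 'during'; matching pairs in alphabetical order:
(G, U): G during U ✓
(H, F): H during F ✓
(H, S): H during S ✓
(S, F): S during F ✓
Count: 4.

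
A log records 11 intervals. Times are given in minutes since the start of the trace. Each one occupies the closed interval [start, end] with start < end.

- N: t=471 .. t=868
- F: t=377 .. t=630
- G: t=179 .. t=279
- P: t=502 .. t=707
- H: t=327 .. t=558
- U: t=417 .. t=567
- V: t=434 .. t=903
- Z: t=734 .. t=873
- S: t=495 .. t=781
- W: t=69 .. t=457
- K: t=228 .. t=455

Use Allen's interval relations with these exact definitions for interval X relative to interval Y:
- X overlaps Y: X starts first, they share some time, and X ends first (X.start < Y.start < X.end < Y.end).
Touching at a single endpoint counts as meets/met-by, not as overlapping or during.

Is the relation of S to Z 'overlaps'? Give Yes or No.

S = [t=495, t=781], Z = [t=734, t=873].
Actual relation of S to Z: overlaps.
Asked whether 'overlaps' holds → Yes.

Yes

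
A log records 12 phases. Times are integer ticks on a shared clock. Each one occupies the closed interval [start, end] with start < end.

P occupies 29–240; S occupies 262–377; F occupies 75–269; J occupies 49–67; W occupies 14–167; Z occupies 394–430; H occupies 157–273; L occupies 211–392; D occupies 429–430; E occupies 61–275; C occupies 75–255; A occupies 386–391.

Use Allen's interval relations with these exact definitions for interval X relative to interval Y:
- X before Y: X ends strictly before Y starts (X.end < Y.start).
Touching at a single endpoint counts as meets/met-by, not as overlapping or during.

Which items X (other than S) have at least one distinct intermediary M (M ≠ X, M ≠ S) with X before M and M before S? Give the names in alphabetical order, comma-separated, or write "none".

Target S = [262, 377].
Intermediaries M with M before S: C, J, P, W.
Via C — items with X before C: J.
Via J — items with X before J: none.
Via P — items with X before P: none.
Via W — items with X before W: none.
Union: J.

J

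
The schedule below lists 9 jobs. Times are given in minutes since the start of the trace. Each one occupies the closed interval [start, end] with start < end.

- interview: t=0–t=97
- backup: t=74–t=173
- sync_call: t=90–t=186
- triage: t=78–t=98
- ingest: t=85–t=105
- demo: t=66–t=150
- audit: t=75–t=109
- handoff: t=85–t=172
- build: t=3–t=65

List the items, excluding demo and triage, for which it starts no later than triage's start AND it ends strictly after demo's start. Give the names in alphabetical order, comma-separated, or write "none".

audit, backup, interview

Conditions: its start is no later than triage's start (X.start <= t=78) AND its end is strictly after demo's start (X.end > t=66).
audit: start t=75 <= t=78? ✓; end t=109 > t=66? ✓ → yes.
backup: start t=74 <= t=78? ✓; end t=173 > t=66? ✓ → yes.
build: start t=3 <= t=78? ✓; end t=65 > t=66? ✗ → no.
handoff: start t=85 <= t=78? ✗; end t=172 > t=66? ✓ → no.
ingest: start t=85 <= t=78? ✗; end t=105 > t=66? ✓ → no.
interview: start t=0 <= t=78? ✓; end t=97 > t=66? ✓ → yes.
sync_call: start t=90 <= t=78? ✗; end t=186 > t=66? ✓ → no.
Result: audit, backup, interview.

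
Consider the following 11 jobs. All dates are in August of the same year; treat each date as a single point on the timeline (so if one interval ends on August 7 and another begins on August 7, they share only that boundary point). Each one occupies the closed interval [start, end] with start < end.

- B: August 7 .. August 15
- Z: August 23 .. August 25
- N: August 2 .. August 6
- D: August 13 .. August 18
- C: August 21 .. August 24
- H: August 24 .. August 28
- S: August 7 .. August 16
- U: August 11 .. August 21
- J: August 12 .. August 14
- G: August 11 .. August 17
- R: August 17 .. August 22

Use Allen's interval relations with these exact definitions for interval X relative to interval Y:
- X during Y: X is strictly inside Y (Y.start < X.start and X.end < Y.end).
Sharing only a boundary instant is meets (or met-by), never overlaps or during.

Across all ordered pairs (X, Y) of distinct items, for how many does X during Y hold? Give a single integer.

5

Checking all 110 ordered pairs for relation 'during'; matching pairs in alphabetical order:
(D, U): D during U ✓
(J, B): J during B ✓
(J, G): J during G ✓
(J, S): J during S ✓
(J, U): J during U ✓
Count: 5.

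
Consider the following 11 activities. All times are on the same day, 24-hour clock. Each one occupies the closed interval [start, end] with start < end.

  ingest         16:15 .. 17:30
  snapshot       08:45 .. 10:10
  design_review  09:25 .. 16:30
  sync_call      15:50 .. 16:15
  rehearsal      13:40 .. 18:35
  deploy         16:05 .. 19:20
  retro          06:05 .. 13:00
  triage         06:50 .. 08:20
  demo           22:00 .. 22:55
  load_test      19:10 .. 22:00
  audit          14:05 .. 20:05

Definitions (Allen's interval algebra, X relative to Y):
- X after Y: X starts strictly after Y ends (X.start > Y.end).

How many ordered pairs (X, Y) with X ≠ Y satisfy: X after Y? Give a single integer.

33

Checking all 110 ordered pairs for relation 'after'; matching pairs in alphabetical order:
(audit, retro): audit after retro ✓
(audit, snapshot): audit after snapshot ✓
(audit, triage): audit after triage ✓
(demo, audit): demo after audit ✓
(demo, deploy): demo after deploy ✓
(demo, design_review): demo after design_review ✓
(demo, ingest): demo after ingest ✓
(demo, rehearsal): demo after rehearsal ✓
(demo, retro): demo after retro ✓
(demo, snapshot): demo after snapshot ✓
(demo, sync_call): demo after sync_call ✓
(demo, triage): demo after triage ✓
(deploy, retro): deploy after retro ✓
(deploy, snapshot): deploy after snapshot ✓
(deploy, triage): deploy after triage ✓
(design_review, triage): design_review after triage ✓
(ingest, retro): ingest after retro ✓
(ingest, snapshot): ingest after snapshot ✓
(ingest, triage): ingest after triage ✓
(load_test, design_review): load_test after design_review ✓
(load_test, ingest): load_test after ingest ✓
(load_test, rehearsal): load_test after rehearsal ✓
(load_test, retro): load_test after retro ✓
(load_test, snapshot): load_test after snapshot ✓
... plus 9 further pairs not listed.
Count: 33.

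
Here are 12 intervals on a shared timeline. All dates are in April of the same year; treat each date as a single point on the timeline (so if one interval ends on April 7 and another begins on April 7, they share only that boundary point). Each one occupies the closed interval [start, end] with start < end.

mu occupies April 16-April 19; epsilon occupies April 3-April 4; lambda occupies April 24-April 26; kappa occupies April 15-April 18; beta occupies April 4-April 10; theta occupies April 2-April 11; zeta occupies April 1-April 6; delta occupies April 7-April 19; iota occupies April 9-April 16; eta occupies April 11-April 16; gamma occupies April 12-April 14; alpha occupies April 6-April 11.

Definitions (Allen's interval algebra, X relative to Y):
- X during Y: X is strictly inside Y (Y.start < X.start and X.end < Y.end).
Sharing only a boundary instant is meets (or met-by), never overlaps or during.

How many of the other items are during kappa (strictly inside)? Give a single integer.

Target kappa = [April 15, April 18].
alpha [April 6, April 11] → before → no.
beta [April 4, April 10] → before → no.
delta [April 7, April 19] → contains → no.
epsilon [April 3, April 4] → before → no.
eta [April 11, April 16] → overlaps → no.
gamma [April 12, April 14] → before → no.
iota [April 9, April 16] → overlaps → no.
lambda [April 24, April 26] → after → no.
mu [April 16, April 19] → overlapped-by → no.
theta [April 2, April 11] → before → no.
zeta [April 1, April 6] → before → no.
Total: 0.

0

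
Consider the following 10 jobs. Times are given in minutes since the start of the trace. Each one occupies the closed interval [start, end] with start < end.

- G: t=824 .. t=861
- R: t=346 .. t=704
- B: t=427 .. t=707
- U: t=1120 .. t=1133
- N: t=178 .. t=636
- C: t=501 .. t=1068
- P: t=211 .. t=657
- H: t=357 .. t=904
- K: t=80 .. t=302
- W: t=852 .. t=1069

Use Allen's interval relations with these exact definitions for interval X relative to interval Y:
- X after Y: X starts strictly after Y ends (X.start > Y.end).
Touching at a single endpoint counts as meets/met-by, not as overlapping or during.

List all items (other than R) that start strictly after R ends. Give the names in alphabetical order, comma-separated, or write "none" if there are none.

Target R = [t=346, t=704].
B [t=427, t=707] → overlapped-by → no.
C [t=501, t=1068] → overlapped-by → no.
G [t=824, t=861] → after → yes.
H [t=357, t=904] → overlapped-by → no.
K [t=80, t=302] → before → no.
N [t=178, t=636] → overlaps → no.
P [t=211, t=657] → overlaps → no.
U [t=1120, t=1133] → after → yes.
W [t=852, t=1069] → after → yes.
Result: G, U, W.

G, U, W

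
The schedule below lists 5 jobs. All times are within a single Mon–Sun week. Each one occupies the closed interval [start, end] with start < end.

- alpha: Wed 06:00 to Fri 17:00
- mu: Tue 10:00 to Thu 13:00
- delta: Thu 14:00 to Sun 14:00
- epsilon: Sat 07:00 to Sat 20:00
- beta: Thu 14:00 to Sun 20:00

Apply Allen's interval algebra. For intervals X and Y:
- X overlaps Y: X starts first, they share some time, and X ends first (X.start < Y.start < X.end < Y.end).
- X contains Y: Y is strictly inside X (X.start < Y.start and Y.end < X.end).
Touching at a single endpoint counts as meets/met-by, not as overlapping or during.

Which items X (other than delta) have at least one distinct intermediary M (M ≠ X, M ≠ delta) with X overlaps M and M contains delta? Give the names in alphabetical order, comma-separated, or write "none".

Target delta = [Thu 14:00, Sun 14:00].
Intermediaries M with M contains delta: none.
Union: none.

none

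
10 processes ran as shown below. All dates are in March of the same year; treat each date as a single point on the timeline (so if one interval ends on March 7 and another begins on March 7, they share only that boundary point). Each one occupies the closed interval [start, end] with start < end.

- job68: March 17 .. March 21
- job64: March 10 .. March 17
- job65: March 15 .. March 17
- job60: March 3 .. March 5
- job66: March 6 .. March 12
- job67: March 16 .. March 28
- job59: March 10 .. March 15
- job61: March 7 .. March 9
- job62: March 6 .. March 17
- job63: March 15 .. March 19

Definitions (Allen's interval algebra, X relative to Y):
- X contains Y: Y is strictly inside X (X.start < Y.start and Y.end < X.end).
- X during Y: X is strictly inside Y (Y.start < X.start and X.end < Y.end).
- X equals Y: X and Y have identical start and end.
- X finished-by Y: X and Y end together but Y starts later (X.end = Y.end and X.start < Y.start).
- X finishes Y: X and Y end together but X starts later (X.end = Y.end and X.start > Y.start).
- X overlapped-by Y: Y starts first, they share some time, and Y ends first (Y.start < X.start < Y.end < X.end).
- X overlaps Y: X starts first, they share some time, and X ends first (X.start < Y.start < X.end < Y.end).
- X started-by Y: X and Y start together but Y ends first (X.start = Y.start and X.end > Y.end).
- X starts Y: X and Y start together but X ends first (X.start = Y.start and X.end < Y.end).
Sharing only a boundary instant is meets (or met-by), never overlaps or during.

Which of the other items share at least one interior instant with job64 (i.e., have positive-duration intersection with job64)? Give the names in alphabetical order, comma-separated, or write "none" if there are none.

job59, job62, job63, job65, job66, job67

Target job64 = [March 10, March 17].
job59 [March 10, March 15] → starts → yes.
job60 [March 3, March 5] → before → no.
job61 [March 7, March 9] → before → no.
job62 [March 6, March 17] → finished-by → yes.
job63 [March 15, March 19] → overlapped-by → yes.
job65 [March 15, March 17] → finishes → yes.
job66 [March 6, March 12] → overlaps → yes.
job67 [March 16, March 28] → overlapped-by → yes.
job68 [March 17, March 21] → met-by → no.
Result: job59, job62, job63, job65, job66, job67.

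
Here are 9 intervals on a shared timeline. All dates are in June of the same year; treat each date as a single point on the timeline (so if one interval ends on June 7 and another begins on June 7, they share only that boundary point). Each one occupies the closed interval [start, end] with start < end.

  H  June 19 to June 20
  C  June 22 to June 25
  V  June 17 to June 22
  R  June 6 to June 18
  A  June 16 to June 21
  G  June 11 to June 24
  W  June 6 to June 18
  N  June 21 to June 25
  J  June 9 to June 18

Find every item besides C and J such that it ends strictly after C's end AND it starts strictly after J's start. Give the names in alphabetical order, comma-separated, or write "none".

none

Conditions: its end is strictly after C's end (X.end > June 25) AND its start is strictly after J's start (X.start > June 9).
A: end June 21 > June 25? ✗; start June 16 > June 9? ✓ → no.
G: end June 24 > June 25? ✗; start June 11 > June 9? ✓ → no.
H: end June 20 > June 25? ✗; start June 19 > June 9? ✓ → no.
N: end June 25 > June 25? ✗; start June 21 > June 9? ✓ → no.
R: end June 18 > June 25? ✗; start June 6 > June 9? ✗ → no.
V: end June 22 > June 25? ✗; start June 17 > June 9? ✓ → no.
W: end June 18 > June 25? ✗; start June 6 > June 9? ✗ → no.
Result: none.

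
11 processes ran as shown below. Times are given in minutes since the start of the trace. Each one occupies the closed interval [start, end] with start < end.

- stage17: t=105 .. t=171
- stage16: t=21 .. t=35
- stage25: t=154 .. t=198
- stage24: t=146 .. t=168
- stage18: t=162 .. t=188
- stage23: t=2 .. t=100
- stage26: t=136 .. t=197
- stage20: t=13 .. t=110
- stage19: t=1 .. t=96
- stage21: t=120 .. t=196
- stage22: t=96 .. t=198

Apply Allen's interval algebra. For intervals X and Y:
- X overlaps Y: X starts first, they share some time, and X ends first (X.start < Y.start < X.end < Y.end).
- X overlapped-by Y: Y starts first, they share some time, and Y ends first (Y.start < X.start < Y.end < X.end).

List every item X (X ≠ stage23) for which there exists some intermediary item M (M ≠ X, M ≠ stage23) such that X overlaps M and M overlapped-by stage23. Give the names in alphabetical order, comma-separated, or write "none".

stage19, stage20

Target stage23 = [t=2, t=100].
Intermediaries M with M overlapped-by stage23: stage20, stage22.
Via stage20 — items with X overlaps stage20: stage19.
Via stage22 — items with X overlaps stage22: stage20.
Union: stage19, stage20.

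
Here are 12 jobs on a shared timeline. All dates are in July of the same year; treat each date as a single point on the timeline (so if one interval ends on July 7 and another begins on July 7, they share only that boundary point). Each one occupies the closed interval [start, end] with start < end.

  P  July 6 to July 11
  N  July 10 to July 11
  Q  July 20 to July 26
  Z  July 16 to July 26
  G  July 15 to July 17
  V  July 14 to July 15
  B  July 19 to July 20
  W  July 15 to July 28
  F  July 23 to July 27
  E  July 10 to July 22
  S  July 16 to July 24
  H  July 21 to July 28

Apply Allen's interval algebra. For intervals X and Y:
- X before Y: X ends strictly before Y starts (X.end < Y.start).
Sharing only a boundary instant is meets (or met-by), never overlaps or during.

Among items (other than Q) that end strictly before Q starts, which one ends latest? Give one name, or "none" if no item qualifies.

G

Target Q = [July 20, July 26].
B [July 19, July 20] → meets → excluded.
E [July 10, July 22] → overlaps → excluded.
F [July 23, July 27] → overlapped-by → excluded.
G [July 15, July 17] → before → candidate.
H [July 21, July 28] → overlapped-by → excluded.
N [July 10, July 11] → before → candidate.
P [July 6, July 11] → before → candidate.
S [July 16, July 24] → overlaps → excluded.
V [July 14, July 15] → before → candidate.
W [July 15, July 28] → contains → excluded.
Z [July 16, July 26] → finished-by → excluded.
Among candidates, latest end is July 17 → G.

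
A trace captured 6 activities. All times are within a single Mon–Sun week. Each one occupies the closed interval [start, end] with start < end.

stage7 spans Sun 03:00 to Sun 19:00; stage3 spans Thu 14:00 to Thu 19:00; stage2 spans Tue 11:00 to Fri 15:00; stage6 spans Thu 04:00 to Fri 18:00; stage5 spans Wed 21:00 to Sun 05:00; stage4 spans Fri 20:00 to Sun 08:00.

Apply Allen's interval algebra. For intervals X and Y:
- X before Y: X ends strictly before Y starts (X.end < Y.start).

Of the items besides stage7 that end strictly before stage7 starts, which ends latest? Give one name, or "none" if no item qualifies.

Target stage7 = [Sun 03:00, Sun 19:00].
stage2 [Tue 11:00, Fri 15:00] → before → candidate.
stage3 [Thu 14:00, Thu 19:00] → before → candidate.
stage4 [Fri 20:00, Sun 08:00] → overlaps → excluded.
stage5 [Wed 21:00, Sun 05:00] → overlaps → excluded.
stage6 [Thu 04:00, Fri 18:00] → before → candidate.
Among candidates, latest end is Fri 18:00 → stage6.

stage6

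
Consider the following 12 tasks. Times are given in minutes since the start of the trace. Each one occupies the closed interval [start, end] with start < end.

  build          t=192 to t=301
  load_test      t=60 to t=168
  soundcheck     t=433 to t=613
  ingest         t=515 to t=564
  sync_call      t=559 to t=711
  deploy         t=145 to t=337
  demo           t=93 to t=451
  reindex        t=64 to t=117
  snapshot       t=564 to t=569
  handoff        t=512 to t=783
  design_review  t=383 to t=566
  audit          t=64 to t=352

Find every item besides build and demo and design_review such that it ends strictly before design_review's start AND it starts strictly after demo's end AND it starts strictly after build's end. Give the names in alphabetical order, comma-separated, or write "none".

Conditions: its end is strictly before design_review's start (X.end < t=383) AND its start is strictly after demo's end (X.start > t=451) AND its start is strictly after build's end (X.start > t=301).
audit: end t=352 < t=383? ✓; start t=64 > t=451? ✗; start t=64 > t=301? ✗ → no.
deploy: end t=337 < t=383? ✓; start t=145 > t=451? ✗; start t=145 > t=301? ✗ → no.
handoff: end t=783 < t=383? ✗; start t=512 > t=451? ✓; start t=512 > t=301? ✓ → no.
ingest: end t=564 < t=383? ✗; start t=515 > t=451? ✓; start t=515 > t=301? ✓ → no.
load_test: end t=168 < t=383? ✓; start t=60 > t=451? ✗; start t=60 > t=301? ✗ → no.
reindex: end t=117 < t=383? ✓; start t=64 > t=451? ✗; start t=64 > t=301? ✗ → no.
snapshot: end t=569 < t=383? ✗; start t=564 > t=451? ✓; start t=564 > t=301? ✓ → no.
soundcheck: end t=613 < t=383? ✗; start t=433 > t=451? ✗; start t=433 > t=301? ✓ → no.
sync_call: end t=711 < t=383? ✗; start t=559 > t=451? ✓; start t=559 > t=301? ✓ → no.
Result: none.

none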